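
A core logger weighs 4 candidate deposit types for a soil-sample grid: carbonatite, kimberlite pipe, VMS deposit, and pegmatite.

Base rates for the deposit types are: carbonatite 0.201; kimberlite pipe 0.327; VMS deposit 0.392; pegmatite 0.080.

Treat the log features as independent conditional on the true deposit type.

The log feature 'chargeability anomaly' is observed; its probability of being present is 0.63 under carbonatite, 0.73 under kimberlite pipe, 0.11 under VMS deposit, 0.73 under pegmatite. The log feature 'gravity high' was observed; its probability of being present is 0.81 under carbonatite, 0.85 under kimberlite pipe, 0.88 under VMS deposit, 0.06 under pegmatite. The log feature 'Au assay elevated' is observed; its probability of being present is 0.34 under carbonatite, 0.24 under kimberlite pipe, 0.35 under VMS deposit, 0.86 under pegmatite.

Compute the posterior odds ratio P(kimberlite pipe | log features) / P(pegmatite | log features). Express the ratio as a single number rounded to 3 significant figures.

16.2

Unnormalized posterior weight (prior times the log feature likelihoods) for each of the two hypotheses:
  kimberlite pipe: 0.327 × 0.73 × 0.85 × 0.24 = 0.048697
  pegmatite: 0.080 × 0.73 × 0.06 × 0.86 = 0.0030134
Odds(kimberlite pipe : pegmatite) = 0.048697 / 0.0030134 ≈ 16.2.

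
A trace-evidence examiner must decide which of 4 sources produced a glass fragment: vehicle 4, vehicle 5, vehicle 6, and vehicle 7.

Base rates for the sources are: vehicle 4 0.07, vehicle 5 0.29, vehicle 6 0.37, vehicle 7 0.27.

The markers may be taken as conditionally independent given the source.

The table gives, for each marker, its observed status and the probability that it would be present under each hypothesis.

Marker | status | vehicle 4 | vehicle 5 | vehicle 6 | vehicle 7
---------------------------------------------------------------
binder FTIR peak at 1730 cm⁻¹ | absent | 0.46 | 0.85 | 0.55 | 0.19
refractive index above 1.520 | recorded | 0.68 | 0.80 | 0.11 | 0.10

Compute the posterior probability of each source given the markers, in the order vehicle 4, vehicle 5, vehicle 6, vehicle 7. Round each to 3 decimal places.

0.255, 0.346, 0.182, 0.217

For each hypothesis, the unnormalized posterior weight is prior × product of the marker likelihoods (using 1 − P(present | H) for each absent marker):
  vehicle 4: 0.07 × (1 − 0.46) × 0.68 = 0.025704
  vehicle 5: 0.29 × (1 − 0.85) × 0.80 = 0.0348
  vehicle 6: 0.37 × (1 − 0.55) × 0.11 = 0.018315
  vehicle 7: 0.27 × (1 − 0.19) × 0.10 = 0.02187
The unnormalized weights sum to 0.10069.
P(vehicle 4 | evidence) = 0.025704 / 0.10069 ≈ 0.255
P(vehicle 5 | evidence) = 0.0348 / 0.10069 ≈ 0.346
P(vehicle 6 | evidence) = 0.018315 / 0.10069 ≈ 0.182
P(vehicle 7 | evidence) = 0.02187 / 0.10069 ≈ 0.217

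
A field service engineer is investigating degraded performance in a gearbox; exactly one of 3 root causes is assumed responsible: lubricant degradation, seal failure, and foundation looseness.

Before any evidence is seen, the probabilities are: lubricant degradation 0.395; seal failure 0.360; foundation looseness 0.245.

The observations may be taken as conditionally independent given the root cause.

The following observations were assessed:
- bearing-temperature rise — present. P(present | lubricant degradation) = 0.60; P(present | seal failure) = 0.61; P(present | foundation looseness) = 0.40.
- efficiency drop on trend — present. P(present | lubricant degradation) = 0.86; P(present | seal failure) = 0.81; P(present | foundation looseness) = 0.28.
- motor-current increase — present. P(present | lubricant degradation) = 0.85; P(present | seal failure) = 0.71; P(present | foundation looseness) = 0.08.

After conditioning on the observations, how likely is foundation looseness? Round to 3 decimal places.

0.007

Multiply each prior by the joint likelihood of the evidence pattern:
  lubricant degradation: 0.395 × 0.60 × 0.86 × 0.85 = 0.17325
  seal failure: 0.360 × 0.61 × 0.81 × 0.71 = 0.12629
  foundation looseness: 0.245 × 0.40 × 0.28 × 0.08 = 0.0021952
The unnormalized weights sum to 0.30173.
P(foundation looseness | evidence) = 0.0021952 / 0.30173 ≈ 0.007.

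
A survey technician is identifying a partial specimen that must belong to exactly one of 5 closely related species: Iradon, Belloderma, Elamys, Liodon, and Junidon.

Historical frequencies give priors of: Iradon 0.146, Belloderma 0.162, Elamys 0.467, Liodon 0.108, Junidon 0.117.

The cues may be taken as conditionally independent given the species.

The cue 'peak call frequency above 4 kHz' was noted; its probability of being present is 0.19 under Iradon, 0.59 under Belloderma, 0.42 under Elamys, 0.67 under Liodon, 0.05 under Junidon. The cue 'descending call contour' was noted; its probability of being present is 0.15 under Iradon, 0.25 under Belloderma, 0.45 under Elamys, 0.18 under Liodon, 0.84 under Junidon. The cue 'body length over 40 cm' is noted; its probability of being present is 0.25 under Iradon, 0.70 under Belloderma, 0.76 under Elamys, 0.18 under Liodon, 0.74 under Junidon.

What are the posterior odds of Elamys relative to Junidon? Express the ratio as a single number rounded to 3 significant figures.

18.4

Unnormalized posterior weight (prior times the cue likelihoods) for each of the two hypotheses:
  Elamys: 0.467 × 0.42 × 0.45 × 0.76 = 0.06708
  Junidon: 0.117 × 0.05 × 0.84 × 0.74 = 0.0036364
Posterior odds = 0.06708 / 0.0036364 ≈ 18.4.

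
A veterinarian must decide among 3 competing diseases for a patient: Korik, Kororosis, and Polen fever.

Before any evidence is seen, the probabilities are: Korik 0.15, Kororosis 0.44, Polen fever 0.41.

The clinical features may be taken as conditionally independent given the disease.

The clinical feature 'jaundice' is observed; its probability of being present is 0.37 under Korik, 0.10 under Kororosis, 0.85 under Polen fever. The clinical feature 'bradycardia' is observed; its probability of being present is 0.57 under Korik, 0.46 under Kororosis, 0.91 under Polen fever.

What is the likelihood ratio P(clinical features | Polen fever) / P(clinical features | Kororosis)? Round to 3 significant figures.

The Bayes factor is the ratio of the joint likelihoods of the clinical feature pattern under the two hypotheses.
  Polen fever: 0.85 × 0.91 = 0.7735
  Kororosis: 0.10 × 0.46 = 0.046
Bayes factor = 0.7735 / 0.046 ≈ 16.8

16.8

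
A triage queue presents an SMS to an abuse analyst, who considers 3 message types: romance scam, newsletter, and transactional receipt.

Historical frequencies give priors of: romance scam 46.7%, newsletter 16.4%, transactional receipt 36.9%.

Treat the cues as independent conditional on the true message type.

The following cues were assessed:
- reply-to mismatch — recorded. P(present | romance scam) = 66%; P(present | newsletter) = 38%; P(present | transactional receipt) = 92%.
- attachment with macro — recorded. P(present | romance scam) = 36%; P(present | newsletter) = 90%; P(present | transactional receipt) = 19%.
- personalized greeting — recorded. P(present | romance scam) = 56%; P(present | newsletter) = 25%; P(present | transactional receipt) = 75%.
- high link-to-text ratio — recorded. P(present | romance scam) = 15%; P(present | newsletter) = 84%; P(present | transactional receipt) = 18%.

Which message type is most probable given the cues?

For each hypothesis, the unnormalized posterior weight is prior × product of the cue likelihoods:
  romance scam: 0.467 × 0.66 × 0.36 × 0.56 × 0.15 = 0.0093206
  newsletter: 0.164 × 0.38 × 0.90 × 0.25 × 0.84 = 0.011778
  transactional receipt: 0.369 × 0.92 × 0.19 × 0.75 × 0.18 = 0.0087077
Normalizing constant Z = 0.0093206 + 0.011778 + 0.0087077 = 0.029807.
P(romance scam | evidence) ≈ 0.0093206 / 0.029807 ≈ 0.313
P(newsletter | evidence) ≈ 0.011778 / 0.029807 ≈ 0.395
P(transactional receipt | evidence) ≈ 0.0087077 / 0.029807 ≈ 0.292
The largest is 0.395, so newsletter is most probable.

newsletter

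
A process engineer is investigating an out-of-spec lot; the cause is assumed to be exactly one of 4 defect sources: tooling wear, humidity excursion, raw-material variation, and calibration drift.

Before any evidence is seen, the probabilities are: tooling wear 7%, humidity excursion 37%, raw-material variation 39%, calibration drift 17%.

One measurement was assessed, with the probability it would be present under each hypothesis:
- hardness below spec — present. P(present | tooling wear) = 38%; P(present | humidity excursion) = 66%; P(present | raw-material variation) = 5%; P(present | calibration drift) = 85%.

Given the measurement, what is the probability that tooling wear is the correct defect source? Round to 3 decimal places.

0.061

For each hypothesis, the unnormalized posterior weight is prior × likelihood:
  tooling wear: 0.07 × 0.38 = 0.0266
  humidity excursion: 0.37 × 0.66 = 0.2442
  raw-material variation: 0.39 × 0.05 = 0.0195
  calibration drift: 0.17 × 0.85 = 0.1445
The unnormalized weights sum to 0.4348.
P(tooling wear | evidence) = 0.0266 / 0.4348 ≈ 0.061.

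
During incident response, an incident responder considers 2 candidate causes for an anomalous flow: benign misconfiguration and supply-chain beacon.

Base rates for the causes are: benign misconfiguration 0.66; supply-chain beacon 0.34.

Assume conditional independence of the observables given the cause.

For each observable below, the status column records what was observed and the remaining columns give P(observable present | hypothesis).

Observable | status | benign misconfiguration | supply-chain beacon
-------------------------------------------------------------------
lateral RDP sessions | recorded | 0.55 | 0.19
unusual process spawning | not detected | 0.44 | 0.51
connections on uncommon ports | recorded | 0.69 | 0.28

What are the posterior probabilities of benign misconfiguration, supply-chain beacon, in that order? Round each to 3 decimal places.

0.941, 0.059

Multiply each prior by the joint likelihood of the observable pattern (using 1 − P(present | H) for each absent observable):
  benign misconfiguration: 0.66 × 0.55 × (1 − 0.44) × 0.69 = 0.14026
  supply-chain beacon: 0.34 × 0.19 × (1 − 0.51) × 0.28 = 0.0088631
Normalizing constant Z = 0.14026 + 0.0088631 = 0.14913.
P(benign misconfiguration | evidence) = 0.14026 / 0.14913 ≈ 0.941
P(supply-chain beacon | evidence) = 0.0088631 / 0.14913 ≈ 0.059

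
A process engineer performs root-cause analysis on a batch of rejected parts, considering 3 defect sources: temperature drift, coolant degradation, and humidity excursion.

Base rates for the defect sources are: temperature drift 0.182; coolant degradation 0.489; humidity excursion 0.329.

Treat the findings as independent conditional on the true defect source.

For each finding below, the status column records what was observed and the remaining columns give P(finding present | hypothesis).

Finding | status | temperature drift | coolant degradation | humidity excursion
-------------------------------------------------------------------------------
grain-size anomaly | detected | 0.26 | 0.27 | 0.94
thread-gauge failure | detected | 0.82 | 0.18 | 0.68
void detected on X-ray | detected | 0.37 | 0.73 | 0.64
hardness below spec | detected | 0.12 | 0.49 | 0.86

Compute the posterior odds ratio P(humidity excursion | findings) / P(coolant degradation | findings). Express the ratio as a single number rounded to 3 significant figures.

The normalizing constant cancels in an odds ratio, so compute prior × likelihood for the two hypotheses only:
  humidity excursion: 0.329 × 0.94 × 0.68 × 0.64 × 0.86 = 0.11575
  coolant degradation: 0.489 × 0.27 × 0.18 × 0.73 × 0.49 = 0.0085009
Odds(humidity excursion : coolant degradation) = 0.11575 / 0.0085009 ≈ 13.6.

13.6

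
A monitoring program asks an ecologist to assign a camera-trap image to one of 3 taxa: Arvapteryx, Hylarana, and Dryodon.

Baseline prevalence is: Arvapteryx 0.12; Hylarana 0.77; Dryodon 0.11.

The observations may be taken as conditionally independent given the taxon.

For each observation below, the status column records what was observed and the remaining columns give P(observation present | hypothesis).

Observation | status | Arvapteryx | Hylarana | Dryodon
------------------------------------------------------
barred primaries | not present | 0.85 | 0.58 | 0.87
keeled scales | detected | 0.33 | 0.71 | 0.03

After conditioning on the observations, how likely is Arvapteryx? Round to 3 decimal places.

0.025

Multiply each prior by the joint likelihood of the evidence pattern (using 1 − P(present | H) for each absent observation):
  Arvapteryx: 0.12 × (1 − 0.85) × 0.33 = 0.00594
  Hylarana: 0.77 × (1 − 0.58) × 0.71 = 0.22961
  Dryodon: 0.11 × (1 − 0.87) × 0.03 = 0.000429
Marginal likelihood of the evidence = 0.23598.
P(Arvapteryx | evidence) = 0.00594 / 0.23598 ≈ 0.025.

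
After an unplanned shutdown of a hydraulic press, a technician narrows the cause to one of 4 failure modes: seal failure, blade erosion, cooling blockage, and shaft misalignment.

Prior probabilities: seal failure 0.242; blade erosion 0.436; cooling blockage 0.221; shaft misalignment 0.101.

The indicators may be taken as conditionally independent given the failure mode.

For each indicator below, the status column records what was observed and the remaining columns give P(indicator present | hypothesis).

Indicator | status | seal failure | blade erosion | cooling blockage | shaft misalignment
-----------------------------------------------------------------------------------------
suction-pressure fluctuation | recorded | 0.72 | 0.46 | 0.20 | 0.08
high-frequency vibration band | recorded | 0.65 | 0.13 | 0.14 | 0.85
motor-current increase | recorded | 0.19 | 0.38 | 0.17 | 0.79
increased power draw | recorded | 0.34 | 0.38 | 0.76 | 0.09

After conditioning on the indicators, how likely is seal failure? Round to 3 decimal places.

Multiply each prior by the joint likelihood of the indicator pattern:
  seal failure: 0.242 × 0.72 × 0.65 × 0.19 × 0.34 = 0.0073163
  blade erosion: 0.436 × 0.46 × 0.13 × 0.38 × 0.38 = 0.0037649
  cooling blockage: 0.221 × 0.20 × 0.14 × 0.17 × 0.76 = 0.00079949
  shaft misalignment: 0.101 × 0.08 × 0.85 × 0.79 × 0.09 = 0.00048831
The unnormalized weights sum to 0.012369.
P(seal failure | evidence) = 0.0073163 / 0.012369 ≈ 0.592.

0.592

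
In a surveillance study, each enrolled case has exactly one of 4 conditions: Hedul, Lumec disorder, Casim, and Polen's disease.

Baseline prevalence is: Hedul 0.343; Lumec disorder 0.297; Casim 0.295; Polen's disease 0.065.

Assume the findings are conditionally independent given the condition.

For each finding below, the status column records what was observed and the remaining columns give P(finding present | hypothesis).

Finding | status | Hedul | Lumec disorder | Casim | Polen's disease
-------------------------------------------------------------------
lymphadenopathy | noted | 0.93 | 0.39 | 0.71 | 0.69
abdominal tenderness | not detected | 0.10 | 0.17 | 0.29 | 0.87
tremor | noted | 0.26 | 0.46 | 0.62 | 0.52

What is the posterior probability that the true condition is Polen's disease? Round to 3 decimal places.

Multiply each prior by the joint likelihood of the evidence pattern (using 1 − P(present | H) for each absent finding):
  Hedul: 0.343 × 0.93 × (1 − 0.10) × 0.26 = 0.074644
  Lumec disorder: 0.297 × 0.39 × (1 − 0.17) × 0.46 = 0.044224
  Casim: 0.295 × 0.71 × (1 − 0.29) × 0.62 = 0.0922
  Polen's disease: 0.065 × 0.69 × (1 − 0.87) × 0.52 = 0.0030319
The unnormalized weights sum to 0.2141.
P(Polen's disease | evidence) = 0.0030319 / 0.2141 ≈ 0.014.

0.014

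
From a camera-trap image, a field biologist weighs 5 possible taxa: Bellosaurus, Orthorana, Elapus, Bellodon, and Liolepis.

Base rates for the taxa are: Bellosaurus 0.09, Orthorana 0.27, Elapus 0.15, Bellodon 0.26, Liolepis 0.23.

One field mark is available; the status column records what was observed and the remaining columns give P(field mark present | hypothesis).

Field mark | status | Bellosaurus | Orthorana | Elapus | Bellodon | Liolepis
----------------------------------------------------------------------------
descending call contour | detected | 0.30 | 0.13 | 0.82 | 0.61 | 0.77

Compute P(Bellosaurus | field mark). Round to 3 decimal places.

0.052

Multiply each prior by the likelihood of the field mark:
  Bellosaurus: 0.09 × 0.30 = 0.027
  Orthorana: 0.27 × 0.13 = 0.0351
  Elapus: 0.15 × 0.82 = 0.123
  Bellodon: 0.26 × 0.61 = 0.1586
  Liolepis: 0.23 × 0.77 = 0.1771
The unnormalized weights sum to 0.5208.
P(Bellosaurus | evidence) = 0.027 / 0.5208 ≈ 0.052.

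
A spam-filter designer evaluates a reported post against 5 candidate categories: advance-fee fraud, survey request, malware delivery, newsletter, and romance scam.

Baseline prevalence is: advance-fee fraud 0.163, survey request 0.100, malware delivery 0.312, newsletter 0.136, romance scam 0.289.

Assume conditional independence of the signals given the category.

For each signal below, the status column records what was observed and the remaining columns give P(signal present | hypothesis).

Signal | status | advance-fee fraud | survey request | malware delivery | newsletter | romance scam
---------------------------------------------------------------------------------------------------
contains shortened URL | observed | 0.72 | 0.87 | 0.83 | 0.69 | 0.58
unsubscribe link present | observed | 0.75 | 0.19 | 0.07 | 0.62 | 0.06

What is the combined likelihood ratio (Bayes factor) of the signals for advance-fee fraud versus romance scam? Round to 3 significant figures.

Take the product of per-signal likelihoods under each hypothesis, then divide.
  advance-fee fraud: 0.72 × 0.75 = 0.54
  romance scam: 0.58 × 0.06 = 0.0348
Bayes factor = 0.54 / 0.0348 ≈ 15.5

15.5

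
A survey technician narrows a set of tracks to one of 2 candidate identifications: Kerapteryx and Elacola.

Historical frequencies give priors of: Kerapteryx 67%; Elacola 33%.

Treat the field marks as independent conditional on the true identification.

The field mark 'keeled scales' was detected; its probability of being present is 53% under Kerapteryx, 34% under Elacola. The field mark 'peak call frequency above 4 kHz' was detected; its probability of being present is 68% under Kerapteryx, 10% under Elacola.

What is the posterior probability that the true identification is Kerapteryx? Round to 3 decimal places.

0.956

By Bayes' rule with conditional independence, the unnormalized weight for each hypothesis is prior × ∏ likelihoods:
  Kerapteryx: 0.67 × 0.53 × 0.68 = 0.24147
  Elacola: 0.33 × 0.34 × 0.10 = 0.01122
Marginal likelihood of the evidence = 0.25269.
P(Kerapteryx | evidence) = 0.24147 / 0.25269 ≈ 0.956.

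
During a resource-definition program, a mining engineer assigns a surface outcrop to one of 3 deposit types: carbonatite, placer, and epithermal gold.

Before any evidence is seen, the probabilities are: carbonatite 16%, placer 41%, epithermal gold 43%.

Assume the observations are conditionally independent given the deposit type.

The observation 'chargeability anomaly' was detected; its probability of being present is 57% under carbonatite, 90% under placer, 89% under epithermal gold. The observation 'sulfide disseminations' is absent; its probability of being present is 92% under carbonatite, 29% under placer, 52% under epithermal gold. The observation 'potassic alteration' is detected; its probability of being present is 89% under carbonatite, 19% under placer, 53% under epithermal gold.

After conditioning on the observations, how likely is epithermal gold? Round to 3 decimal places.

0.634

Multiply each prior by the joint likelihood of the evidence pattern (using 1 − P(present | H) for each absent observation):
  carbonatite: 0.16 × 0.57 × (1 − 0.92) × 0.89 = 0.0064934
  placer: 0.41 × 0.90 × (1 − 0.29) × 0.19 = 0.049778
  epithermal gold: 0.43 × 0.89 × (1 − 0.52) × 0.53 = 0.097359
The unnormalized weights sum to 0.15363.
P(epithermal gold | evidence) = 0.097359 / 0.15363 ≈ 0.634.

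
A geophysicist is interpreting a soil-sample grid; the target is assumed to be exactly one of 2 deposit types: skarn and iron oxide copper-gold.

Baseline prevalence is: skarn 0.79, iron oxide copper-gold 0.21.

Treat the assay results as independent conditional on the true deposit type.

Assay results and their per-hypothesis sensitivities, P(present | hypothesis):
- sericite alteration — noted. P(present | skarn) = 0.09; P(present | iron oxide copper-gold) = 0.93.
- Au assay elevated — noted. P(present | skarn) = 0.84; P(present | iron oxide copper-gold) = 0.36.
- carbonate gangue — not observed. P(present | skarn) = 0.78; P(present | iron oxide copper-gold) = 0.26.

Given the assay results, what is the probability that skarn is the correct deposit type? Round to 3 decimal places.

0.202

By Bayes' rule with conditional independence, the unnormalized weight for each hypothesis is prior × ∏ likelihoods (using 1 − P(present | H) for each absent assay result):
  skarn: 0.79 × 0.09 × 0.84 × (1 − 0.78) = 0.013139
  iron oxide copper-gold: 0.21 × 0.93 × 0.36 × (1 − 0.26) = 0.052028
Marginal likelihood of the evidence = 0.065167.
P(skarn | evidence) = 0.013139 / 0.065167 ≈ 0.202.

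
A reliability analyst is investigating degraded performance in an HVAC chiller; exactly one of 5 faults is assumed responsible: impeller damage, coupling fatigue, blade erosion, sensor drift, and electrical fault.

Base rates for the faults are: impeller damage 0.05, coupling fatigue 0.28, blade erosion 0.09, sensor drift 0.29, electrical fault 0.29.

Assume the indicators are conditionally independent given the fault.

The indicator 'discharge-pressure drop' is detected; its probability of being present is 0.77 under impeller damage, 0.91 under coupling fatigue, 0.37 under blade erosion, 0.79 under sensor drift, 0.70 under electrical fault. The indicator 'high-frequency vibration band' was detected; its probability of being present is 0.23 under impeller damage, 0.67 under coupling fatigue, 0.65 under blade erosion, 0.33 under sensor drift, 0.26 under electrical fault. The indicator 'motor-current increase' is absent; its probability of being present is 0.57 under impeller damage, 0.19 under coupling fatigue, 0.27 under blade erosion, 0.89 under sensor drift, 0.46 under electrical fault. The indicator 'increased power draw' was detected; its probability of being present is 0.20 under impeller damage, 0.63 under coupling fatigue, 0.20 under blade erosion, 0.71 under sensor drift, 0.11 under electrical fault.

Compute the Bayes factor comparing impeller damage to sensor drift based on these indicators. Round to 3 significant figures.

0.748

Joint likelihood of the indicator pattern under each hypothesis (using 1 − P(present | H) for each absent indicator):
  impeller damage: 0.77 × 0.23 × (1 − 0.57) × 0.20 = 0.015231
  sensor drift: 0.79 × 0.33 × (1 − 0.89) × 0.71 = 0.020361
Bayes factor = 0.015231 / 0.020361 ≈ 0.748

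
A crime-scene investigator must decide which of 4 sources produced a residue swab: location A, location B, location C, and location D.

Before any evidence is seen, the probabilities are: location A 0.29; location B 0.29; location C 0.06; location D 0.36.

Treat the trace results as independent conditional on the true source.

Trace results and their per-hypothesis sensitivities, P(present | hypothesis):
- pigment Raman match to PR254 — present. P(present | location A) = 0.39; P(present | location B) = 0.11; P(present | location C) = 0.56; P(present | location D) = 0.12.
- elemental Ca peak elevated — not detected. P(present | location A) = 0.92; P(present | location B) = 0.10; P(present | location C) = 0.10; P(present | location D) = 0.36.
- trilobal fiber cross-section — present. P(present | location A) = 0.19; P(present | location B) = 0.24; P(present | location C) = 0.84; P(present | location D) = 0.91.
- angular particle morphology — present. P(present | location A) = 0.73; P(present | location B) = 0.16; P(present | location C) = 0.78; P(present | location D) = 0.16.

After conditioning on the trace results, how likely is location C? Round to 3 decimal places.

0.756

Multiply each prior by the joint likelihood of the trace result pattern (using 1 − P(present | H) for each absent trace result):
  location A: 0.29 × 0.39 × (1 − 0.92) × 0.19 × 0.73 = 0.001255
  location B: 0.29 × 0.11 × (1 − 0.10) × 0.24 × 0.16 = 0.0011025
  location C: 0.06 × 0.56 × (1 − 0.10) × 0.84 × 0.78 = 0.019813
  location D: 0.36 × 0.12 × (1 − 0.36) × 0.91 × 0.16 = 0.0040255
Marginal likelihood of the evidence = 0.026196.
P(location C | evidence) = 0.019813 / 0.026196 ≈ 0.756.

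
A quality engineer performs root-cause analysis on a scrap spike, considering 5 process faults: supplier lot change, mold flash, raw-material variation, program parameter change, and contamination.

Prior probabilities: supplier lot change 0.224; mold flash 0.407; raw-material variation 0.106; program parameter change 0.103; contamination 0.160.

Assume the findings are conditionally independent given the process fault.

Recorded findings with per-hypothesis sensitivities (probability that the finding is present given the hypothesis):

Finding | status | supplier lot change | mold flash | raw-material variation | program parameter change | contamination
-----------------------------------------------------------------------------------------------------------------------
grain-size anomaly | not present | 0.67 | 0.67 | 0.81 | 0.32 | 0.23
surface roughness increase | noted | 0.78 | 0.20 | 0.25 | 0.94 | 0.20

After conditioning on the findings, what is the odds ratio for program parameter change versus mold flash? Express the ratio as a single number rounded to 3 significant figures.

2.45

The normalizing constant cancels in an odds ratio, so compute prior × likelihood for the two hypotheses only (using 1 − P(present | H) for each absent finding):
  program parameter change: 0.103 × (1 − 0.32) × 0.94 = 0.065838
  mold flash: 0.407 × (1 − 0.67) × 0.20 = 0.026862
Posterior odds = 0.065838 / 0.026862 ≈ 2.45.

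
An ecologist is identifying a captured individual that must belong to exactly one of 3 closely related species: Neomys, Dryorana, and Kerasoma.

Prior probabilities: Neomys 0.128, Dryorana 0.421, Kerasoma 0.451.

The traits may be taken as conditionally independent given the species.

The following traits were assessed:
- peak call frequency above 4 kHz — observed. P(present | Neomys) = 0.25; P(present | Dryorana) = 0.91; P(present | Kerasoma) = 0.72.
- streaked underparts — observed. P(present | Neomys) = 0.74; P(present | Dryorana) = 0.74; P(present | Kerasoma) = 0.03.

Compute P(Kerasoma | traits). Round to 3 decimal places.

0.031

Multiply each prior by the joint likelihood of the trait pattern:
  Neomys: 0.128 × 0.25 × 0.74 = 0.02368
  Dryorana: 0.421 × 0.91 × 0.74 = 0.2835
  Kerasoma: 0.451 × 0.72 × 0.03 = 0.0097416
Normalizing constant Z = 0.02368 + 0.2835 + 0.0097416 = 0.31692.
P(Kerasoma | evidence) = 0.0097416 / 0.31692 ≈ 0.031.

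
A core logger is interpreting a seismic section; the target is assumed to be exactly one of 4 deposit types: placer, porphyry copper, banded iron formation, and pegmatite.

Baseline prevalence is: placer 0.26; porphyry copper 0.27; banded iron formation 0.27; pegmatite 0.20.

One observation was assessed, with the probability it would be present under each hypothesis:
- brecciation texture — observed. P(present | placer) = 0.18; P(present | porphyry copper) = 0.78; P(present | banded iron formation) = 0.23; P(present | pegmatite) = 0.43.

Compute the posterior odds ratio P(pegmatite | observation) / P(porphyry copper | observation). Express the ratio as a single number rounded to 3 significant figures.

Unnormalized posterior weight (prior times the observation likelihood) for each of the two hypotheses:
  pegmatite: 0.20 × 0.43 = 0.086
  porphyry copper: 0.27 × 0.78 = 0.2106
Odds(pegmatite : porphyry copper) = 0.086 / 0.2106 ≈ 0.408.

0.408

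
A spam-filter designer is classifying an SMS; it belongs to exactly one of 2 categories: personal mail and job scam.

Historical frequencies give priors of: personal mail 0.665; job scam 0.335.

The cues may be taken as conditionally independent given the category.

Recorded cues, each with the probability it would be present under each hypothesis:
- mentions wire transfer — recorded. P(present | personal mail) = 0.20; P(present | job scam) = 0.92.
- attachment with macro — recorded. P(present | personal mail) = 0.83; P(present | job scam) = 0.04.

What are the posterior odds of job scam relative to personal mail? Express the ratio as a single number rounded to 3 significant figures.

Posterior odds equal prior odds times the likelihood ratio; only the two competing hypotheses matter.
  job scam: 0.335 × 0.92 × 0.04 = 0.012328
  personal mail: 0.665 × 0.20 × 0.83 = 0.11039
Odds(job scam : personal mail) = 0.012328 / 0.11039 ≈ 0.112.

0.112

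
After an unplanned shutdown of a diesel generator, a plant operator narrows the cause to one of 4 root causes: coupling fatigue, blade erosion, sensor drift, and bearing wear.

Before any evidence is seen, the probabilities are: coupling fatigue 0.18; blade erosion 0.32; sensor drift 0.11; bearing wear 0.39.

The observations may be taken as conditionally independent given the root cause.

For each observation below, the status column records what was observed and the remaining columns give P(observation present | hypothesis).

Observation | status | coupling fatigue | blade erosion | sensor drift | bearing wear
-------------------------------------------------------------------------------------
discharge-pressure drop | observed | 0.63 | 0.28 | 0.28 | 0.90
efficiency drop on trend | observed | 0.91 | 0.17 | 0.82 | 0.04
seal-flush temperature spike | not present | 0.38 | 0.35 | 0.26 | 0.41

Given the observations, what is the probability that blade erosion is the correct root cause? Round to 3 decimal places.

0.098

By Bayes' rule with conditional independence, the unnormalized weight for each hypothesis is prior × ∏ likelihoods (using 1 − P(present | H) for each absent observation):
  coupling fatigue: 0.18 × 0.63 × 0.91 × (1 − 0.38) = 0.06398
  blade erosion: 0.32 × 0.28 × 0.17 × (1 − 0.35) = 0.0099008
  sensor drift: 0.11 × 0.28 × 0.82 × (1 − 0.26) = 0.018689
  bearing wear: 0.39 × 0.90 × 0.04 × (1 − 0.41) = 0.0082836
The unnormalized weights sum to 0.10085.
P(blade erosion | evidence) = 0.0099008 / 0.10085 ≈ 0.098.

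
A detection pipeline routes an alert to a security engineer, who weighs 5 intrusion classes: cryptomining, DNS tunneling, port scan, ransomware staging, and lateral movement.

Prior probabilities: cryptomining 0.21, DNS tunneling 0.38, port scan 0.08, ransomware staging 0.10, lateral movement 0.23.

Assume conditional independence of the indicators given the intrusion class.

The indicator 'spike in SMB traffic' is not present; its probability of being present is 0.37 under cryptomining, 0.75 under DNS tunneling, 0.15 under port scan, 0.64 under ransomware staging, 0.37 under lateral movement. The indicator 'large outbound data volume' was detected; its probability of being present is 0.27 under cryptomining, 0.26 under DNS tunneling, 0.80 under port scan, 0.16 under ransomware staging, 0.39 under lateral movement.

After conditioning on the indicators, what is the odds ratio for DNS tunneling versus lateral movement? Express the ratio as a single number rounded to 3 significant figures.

Unnormalized posterior weight (prior times the indicator likelihoods) for each of the two hypotheses (using 1 − P(present | H) for each absent indicator):
  DNS tunneling: 0.38 × (1 − 0.75) × 0.26 = 0.0247
  lateral movement: 0.23 × (1 − 0.37) × 0.39 = 0.056511
Odds(DNS tunneling : lateral movement) = 0.0247 / 0.056511 ≈ 0.437.

0.437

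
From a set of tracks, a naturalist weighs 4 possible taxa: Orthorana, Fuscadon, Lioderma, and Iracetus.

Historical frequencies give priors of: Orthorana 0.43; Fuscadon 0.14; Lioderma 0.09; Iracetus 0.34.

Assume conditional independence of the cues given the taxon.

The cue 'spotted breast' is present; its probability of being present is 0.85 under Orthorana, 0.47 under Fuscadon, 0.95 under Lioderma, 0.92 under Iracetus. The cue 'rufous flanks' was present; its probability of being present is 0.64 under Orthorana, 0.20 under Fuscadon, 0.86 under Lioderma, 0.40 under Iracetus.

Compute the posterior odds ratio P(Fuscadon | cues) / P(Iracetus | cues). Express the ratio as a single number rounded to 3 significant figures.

0.105

Posterior odds equal prior odds times the likelihood ratio; only the two competing hypotheses matter.
  Fuscadon: 0.14 × 0.47 × 0.20 = 0.01316
  Iracetus: 0.34 × 0.92 × 0.40 = 0.12512
Odds(Fuscadon : Iracetus) = 0.01316 / 0.12512 ≈ 0.105.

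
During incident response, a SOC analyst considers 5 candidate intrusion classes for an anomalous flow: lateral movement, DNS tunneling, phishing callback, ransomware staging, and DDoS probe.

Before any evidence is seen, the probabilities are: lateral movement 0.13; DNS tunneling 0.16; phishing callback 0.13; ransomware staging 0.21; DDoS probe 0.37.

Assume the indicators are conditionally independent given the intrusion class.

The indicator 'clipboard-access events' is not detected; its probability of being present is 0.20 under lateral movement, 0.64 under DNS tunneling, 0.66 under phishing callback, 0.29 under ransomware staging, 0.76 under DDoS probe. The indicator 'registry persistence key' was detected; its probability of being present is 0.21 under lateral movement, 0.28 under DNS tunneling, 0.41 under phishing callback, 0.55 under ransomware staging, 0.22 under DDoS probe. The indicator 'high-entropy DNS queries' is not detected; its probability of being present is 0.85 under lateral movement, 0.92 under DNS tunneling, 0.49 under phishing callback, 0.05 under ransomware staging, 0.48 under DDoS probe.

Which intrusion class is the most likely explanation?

For each hypothesis, the unnormalized posterior weight is prior × product of the indicator likelihoods (using 1 − P(present | H) for each absent indicator):
  lateral movement: 0.13 × (1 − 0.20) × 0.21 × (1 − 0.85) = 0.003276
  DNS tunneling: 0.16 × (1 − 0.64) × 0.28 × (1 − 0.92) = 0.0012902
  phishing callback: 0.13 × (1 − 0.66) × 0.41 × (1 − 0.49) = 0.0092422
  ransomware staging: 0.21 × (1 − 0.29) × 0.55 × (1 − 0.05) = 0.077905
  DDoS probe: 0.37 × (1 − 0.76) × 0.22 × (1 − 0.48) = 0.010159
Normalizing constant Z = 0.003276 + 0.0012902 + 0.0092422 + 0.077905 + 0.010159 = 0.10187.
P(lateral movement | evidence) ≈ 0.003276 / 0.10187 ≈ 0.032
P(DNS tunneling | evidence) ≈ 0.0012902 / 0.10187 ≈ 0.013
P(phishing callback | evidence) ≈ 0.0092422 / 0.10187 ≈ 0.091
P(ransomware staging | evidence) ≈ 0.077905 / 0.10187 ≈ 0.765
P(DDoS probe | evidence) ≈ 0.010159 / 0.10187 ≈ 0.100
The largest is 0.765, so ransomware staging is most probable.

ransomware staging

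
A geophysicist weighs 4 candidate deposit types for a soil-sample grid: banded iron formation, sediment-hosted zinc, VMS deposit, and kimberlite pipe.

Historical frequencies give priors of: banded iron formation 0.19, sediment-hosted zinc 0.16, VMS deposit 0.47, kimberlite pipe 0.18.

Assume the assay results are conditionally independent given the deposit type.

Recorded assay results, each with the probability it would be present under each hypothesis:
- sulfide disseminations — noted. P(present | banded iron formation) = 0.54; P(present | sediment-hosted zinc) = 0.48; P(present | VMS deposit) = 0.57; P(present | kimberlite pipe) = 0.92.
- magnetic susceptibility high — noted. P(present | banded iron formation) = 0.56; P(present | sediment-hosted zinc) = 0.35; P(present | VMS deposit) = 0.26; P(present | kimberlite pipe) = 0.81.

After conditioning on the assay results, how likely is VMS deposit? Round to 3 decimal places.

0.242

By Bayes' rule with conditional independence, the unnormalized weight for each hypothesis is prior × ∏ likelihoods:
  banded iron formation: 0.19 × 0.54 × 0.56 = 0.057456
  sediment-hosted zinc: 0.16 × 0.48 × 0.35 = 0.02688
  VMS deposit: 0.47 × 0.57 × 0.26 = 0.069654
  kimberlite pipe: 0.18 × 0.92 × 0.81 = 0.13414
Normalizing constant Z = 0.057456 + 0.02688 + 0.069654 + 0.13414 = 0.28813.
P(VMS deposit | evidence) = 0.069654 / 0.28813 ≈ 0.242.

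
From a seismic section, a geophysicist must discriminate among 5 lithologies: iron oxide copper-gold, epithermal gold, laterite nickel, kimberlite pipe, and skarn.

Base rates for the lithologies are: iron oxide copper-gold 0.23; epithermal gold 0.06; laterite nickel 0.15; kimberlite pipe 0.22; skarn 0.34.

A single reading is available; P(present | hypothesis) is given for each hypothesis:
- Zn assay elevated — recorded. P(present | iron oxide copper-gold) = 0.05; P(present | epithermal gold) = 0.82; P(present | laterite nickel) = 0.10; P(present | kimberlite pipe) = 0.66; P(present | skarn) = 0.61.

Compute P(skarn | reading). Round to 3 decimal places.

0.484

By Bayes' rule, the unnormalized weight for each hypothesis is prior × likelihood:
  iron oxide copper-gold: 0.23 × 0.05 = 0.0115
  epithermal gold: 0.06 × 0.82 = 0.0492
  laterite nickel: 0.15 × 0.10 = 0.015
  kimberlite pipe: 0.22 × 0.66 = 0.1452
  skarn: 0.34 × 0.61 = 0.2074
Marginal likelihood of the evidence = 0.4283.
P(skarn | evidence) = 0.2074 / 0.4283 ≈ 0.484.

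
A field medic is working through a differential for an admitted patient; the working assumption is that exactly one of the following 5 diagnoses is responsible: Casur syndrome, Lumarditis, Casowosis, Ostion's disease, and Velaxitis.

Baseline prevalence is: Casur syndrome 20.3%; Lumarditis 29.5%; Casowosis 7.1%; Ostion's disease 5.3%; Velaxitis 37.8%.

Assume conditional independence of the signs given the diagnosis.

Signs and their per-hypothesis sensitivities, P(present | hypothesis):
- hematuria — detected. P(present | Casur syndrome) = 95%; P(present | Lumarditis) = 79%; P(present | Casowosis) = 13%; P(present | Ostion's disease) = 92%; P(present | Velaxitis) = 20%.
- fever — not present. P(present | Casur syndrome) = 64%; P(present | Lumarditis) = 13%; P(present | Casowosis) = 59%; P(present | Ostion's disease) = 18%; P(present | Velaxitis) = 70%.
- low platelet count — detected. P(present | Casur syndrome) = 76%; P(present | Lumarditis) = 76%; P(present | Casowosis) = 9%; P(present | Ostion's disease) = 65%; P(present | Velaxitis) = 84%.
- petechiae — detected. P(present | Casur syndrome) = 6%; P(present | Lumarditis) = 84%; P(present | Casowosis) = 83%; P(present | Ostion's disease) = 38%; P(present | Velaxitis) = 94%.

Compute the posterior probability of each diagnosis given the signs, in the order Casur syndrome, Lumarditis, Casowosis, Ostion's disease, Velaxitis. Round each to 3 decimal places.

0.020, 0.806, 0.002, 0.061, 0.111

For each hypothesis, the unnormalized posterior weight is prior × product of the sign likelihoods (using 1 − P(present | H) for each absent sign):
  Casur syndrome: 0.203 × 0.95 × (1 − 0.64) × 0.76 × 0.06 = 0.0031658
  Lumarditis: 0.295 × 0.79 × (1 − 0.13) × 0.76 × 0.84 = 0.12944
  Casowosis: 0.071 × 0.13 × (1 − 0.59) × 0.09 × 0.83 = 0.00028269
  Ostion's disease: 0.053 × 0.92 × (1 − 0.18) × 0.65 × 0.38 = 0.0098759
  Velaxitis: 0.378 × 0.20 × (1 − 0.70) × 0.84 × 0.94 = 0.017908
The unnormalized weights sum to 0.16067.
P(Casur syndrome | evidence) = 0.0031658 / 0.16067 ≈ 0.020
P(Lumarditis | evidence) = 0.12944 / 0.16067 ≈ 0.806
P(Casowosis | evidence) = 0.00028269 / 0.16067 ≈ 0.002
P(Ostion's disease | evidence) = 0.0098759 / 0.16067 ≈ 0.061
P(Velaxitis | evidence) = 0.017908 / 0.16067 ≈ 0.111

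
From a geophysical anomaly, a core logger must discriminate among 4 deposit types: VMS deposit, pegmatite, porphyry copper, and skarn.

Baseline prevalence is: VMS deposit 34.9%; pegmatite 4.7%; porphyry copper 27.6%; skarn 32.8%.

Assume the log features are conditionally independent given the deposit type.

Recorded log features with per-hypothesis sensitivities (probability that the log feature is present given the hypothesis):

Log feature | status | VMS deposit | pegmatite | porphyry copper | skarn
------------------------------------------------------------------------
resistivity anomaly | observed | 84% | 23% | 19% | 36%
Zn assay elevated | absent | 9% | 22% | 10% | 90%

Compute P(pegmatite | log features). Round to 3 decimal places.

0.025

For each hypothesis, the unnormalized posterior weight is prior × product of the log feature likelihoods (using 1 − P(present | H) for each absent log feature):
  VMS deposit: 0.349 × 0.84 × (1 − 0.09) = 0.26678
  pegmatite: 0.047 × 0.23 × (1 − 0.22) = 0.0084318
  porphyry copper: 0.276 × 0.19 × (1 − 0.10) = 0.047196
  skarn: 0.328 × 0.36 × (1 − 0.90) = 0.011808
Marginal likelihood of the evidence = 0.33421.
P(pegmatite | evidence) = 0.0084318 / 0.33421 ≈ 0.025.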